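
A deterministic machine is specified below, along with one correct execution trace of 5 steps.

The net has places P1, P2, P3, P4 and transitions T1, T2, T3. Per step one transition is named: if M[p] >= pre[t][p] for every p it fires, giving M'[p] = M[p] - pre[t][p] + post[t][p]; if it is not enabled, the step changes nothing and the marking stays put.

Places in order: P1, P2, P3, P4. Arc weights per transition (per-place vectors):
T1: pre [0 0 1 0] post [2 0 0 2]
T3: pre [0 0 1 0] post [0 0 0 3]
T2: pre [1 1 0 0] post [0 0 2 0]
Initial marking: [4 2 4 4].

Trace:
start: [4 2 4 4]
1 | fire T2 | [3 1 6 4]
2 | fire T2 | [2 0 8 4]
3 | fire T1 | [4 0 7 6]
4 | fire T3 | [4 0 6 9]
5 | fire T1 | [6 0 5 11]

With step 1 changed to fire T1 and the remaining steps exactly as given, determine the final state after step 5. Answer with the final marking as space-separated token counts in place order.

9 1 2 13

(re-executing from step 1 with the substitution; state before step 1: [4 2 4 4])
1 | fire T1 | [6 2 3 6]
2 | fire T2 | [5 1 5 6]
3 | fire T1 | [7 1 4 8]
4 | fire T3 | [7 1 3 11]
5 | fire T1 | [9 1 2 13]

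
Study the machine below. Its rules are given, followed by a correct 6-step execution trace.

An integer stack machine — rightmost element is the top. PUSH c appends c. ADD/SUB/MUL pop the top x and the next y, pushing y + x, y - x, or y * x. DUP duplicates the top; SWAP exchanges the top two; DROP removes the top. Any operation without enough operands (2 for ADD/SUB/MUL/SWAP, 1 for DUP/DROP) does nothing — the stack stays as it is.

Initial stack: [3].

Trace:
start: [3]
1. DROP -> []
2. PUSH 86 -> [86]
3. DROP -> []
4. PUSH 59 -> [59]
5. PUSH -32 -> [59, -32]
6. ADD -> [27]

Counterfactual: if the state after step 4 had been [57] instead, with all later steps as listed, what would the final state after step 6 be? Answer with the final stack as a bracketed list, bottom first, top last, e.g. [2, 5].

[25]

state after step 4 := [57]
5. PUSH -32 -> [57, -32]
6. ADD -> [25]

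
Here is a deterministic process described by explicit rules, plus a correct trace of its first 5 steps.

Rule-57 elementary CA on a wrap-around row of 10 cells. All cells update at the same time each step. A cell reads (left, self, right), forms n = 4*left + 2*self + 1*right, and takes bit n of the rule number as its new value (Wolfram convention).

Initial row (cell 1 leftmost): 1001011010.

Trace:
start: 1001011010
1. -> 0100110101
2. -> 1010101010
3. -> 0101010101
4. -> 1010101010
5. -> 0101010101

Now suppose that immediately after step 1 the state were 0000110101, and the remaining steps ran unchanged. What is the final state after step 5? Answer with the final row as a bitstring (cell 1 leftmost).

state after step 1 := 0000110101
2. -> 1110101010
3. -> 1001010101
4. -> 0100101011
5. -> 1010010110

1010010110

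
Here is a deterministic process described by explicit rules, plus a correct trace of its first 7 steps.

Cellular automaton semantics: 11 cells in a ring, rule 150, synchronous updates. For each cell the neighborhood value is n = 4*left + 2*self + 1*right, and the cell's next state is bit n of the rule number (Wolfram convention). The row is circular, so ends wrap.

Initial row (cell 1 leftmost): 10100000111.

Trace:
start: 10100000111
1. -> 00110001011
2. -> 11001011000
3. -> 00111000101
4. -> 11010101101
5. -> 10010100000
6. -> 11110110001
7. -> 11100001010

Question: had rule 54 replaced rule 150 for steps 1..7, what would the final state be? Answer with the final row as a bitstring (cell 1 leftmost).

(re-executing steps 1..7 under rule 54; state before step 1: 10100000111)
1. -> 01110001000
2. -> 10001011100
3. -> 11011100011
4. -> 00100010100
5. -> 01110111110
6. -> 10001000001
7. -> 01011100010

01011100010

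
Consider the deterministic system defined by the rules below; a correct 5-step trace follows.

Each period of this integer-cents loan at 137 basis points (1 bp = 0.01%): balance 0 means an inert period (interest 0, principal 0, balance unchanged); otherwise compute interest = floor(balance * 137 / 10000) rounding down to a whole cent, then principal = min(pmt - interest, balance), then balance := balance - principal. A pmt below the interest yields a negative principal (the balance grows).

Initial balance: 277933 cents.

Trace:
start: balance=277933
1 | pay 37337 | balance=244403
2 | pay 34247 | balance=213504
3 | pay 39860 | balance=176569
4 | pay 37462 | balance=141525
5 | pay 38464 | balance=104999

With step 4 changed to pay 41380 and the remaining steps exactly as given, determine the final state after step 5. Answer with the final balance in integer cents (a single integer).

101028

(re-executing from step 4 with the substitution; state before step 4: balance=176569)
4 | pay 41380 | balance=137607
5 | pay 38464 | balance=101028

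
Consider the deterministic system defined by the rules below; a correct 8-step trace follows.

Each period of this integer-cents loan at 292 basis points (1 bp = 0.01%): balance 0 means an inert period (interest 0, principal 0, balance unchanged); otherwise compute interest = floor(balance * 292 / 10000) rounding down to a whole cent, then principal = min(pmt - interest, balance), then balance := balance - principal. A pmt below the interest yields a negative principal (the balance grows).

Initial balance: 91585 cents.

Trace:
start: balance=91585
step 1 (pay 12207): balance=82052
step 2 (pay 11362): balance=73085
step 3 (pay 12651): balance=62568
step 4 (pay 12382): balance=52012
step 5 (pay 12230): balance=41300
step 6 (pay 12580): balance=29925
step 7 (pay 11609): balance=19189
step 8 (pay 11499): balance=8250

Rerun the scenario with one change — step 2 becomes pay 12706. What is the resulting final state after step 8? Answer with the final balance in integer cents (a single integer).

6654

(re-executing from step 2 with the substitution; state before step 2: balance=82052)
step 2 (pay 12706): balance=71741
step 3 (pay 12651): balance=61184
step 4 (pay 12382): balance=50588
step 5 (pay 12230): balance=39835
step 6 (pay 12580): balance=28418
step 7 (pay 11609): balance=17638
step 8 (pay 11499): balance=6654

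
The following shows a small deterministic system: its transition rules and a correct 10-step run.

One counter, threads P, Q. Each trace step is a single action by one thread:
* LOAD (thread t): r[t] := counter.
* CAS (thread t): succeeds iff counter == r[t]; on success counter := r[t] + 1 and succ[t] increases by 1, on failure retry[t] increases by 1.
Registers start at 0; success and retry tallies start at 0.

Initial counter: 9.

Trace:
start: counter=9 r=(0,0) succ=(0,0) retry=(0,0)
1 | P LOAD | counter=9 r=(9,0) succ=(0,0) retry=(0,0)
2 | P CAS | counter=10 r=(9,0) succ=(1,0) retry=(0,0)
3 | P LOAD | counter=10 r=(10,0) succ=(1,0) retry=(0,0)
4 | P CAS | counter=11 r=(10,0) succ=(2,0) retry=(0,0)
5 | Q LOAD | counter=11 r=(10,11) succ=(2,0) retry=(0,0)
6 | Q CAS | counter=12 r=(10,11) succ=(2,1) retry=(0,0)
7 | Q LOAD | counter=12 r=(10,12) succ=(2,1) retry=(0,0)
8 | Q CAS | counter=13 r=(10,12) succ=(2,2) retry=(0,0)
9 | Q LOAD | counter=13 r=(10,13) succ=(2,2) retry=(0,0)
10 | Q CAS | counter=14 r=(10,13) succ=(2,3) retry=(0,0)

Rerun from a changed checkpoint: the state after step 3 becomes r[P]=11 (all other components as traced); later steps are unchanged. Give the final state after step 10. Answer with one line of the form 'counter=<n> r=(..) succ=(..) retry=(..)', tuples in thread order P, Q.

state after step 3 := counter=10 r=(11,0) succ=(1,0) retry=(0,0)
4 | P CAS | counter=10 r=(11,0) succ=(1,0) retry=(1,0)
5 | Q LOAD | counter=10 r=(11,10) succ=(1,0) retry=(1,0)
6 | Q CAS | counter=11 r=(11,10) succ=(1,1) retry=(1,0)
7 | Q LOAD | counter=11 r=(11,11) succ=(1,1) retry=(1,0)
8 | Q CAS | counter=12 r=(11,11) succ=(1,2) retry=(1,0)
9 | Q LOAD | counter=12 r=(11,12) succ=(1,2) retry=(1,0)
10 | Q CAS | counter=13 r=(11,12) succ=(1,3) retry=(1,0)

counter=13 r=(11,12) succ=(1,3) retry=(1,0)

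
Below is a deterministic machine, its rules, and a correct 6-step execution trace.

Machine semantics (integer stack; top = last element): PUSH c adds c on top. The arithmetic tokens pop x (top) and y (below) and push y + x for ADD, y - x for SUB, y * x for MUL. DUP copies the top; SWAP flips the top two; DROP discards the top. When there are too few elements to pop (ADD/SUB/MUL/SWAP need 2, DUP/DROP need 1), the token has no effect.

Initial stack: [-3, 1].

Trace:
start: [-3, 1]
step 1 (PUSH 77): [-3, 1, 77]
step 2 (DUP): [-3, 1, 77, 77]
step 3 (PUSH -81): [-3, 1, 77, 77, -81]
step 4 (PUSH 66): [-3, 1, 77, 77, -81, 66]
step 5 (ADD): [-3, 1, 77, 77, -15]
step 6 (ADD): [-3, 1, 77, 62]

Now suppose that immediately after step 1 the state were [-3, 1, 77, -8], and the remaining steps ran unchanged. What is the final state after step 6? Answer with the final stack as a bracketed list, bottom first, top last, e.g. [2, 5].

[-3, 1, 77, -8, -23]

state after step 1 := [-3, 1, 77, -8]
step 2 (DUP): [-3, 1, 77, -8, -8]
step 3 (PUSH -81): [-3, 1, 77, -8, -8, -81]
step 4 (PUSH 66): [-3, 1, 77, -8, -8, -81, 66]
step 5 (ADD): [-3, 1, 77, -8, -8, -15]
step 6 (ADD): [-3, 1, 77, -8, -23]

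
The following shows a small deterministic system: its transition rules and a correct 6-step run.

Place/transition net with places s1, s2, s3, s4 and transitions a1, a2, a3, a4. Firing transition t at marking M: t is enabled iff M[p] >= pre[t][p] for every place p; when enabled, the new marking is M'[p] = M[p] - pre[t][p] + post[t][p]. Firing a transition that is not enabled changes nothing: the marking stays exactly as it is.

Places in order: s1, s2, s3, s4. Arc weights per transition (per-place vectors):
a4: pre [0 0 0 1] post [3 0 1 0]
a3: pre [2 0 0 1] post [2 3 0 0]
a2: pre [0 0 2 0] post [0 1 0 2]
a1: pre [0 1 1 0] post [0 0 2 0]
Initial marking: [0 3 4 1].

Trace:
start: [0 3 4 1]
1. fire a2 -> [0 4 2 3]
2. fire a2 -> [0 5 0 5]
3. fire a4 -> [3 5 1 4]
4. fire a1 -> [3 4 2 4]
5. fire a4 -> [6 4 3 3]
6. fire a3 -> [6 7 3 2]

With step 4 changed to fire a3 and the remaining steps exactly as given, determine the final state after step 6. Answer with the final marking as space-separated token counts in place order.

(re-executing from step 4 with the substitution; state before step 4: [3 5 1 4])
4. fire a3 -> [3 8 1 3]
5. fire a4 -> [6 8 2 2]
6. fire a3 -> [6 11 2 1]

6 11 2 1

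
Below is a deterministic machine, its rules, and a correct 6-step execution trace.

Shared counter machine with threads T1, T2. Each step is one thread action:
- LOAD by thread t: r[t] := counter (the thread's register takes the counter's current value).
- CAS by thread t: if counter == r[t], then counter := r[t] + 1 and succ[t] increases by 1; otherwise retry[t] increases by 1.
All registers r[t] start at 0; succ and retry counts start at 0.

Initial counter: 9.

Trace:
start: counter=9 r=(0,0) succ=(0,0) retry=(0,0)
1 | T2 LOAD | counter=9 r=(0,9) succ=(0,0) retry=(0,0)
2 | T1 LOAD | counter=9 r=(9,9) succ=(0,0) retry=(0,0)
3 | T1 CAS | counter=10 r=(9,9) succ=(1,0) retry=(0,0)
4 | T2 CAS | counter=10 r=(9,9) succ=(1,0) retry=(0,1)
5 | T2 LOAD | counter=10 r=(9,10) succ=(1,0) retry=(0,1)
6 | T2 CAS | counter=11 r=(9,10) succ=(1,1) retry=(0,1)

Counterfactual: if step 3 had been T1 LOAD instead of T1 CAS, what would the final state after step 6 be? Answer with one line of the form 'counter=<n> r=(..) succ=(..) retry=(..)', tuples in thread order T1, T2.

counter=11 r=(9,10) succ=(0,2) retry=(0,0)

(re-executing from step 3 with the substitution; state before step 3: counter=9 r=(9,9) succ=(0,0) retry=(0,0))
3 | T1 LOAD | counter=9 r=(9,9) succ=(0,0) retry=(0,0)
4 | T2 CAS | counter=10 r=(9,9) succ=(0,1) retry=(0,0)
5 | T2 LOAD | counter=10 r=(9,10) succ=(0,1) retry=(0,0)
6 | T2 CAS | counter=11 r=(9,10) succ=(0,2) retry=(0,0)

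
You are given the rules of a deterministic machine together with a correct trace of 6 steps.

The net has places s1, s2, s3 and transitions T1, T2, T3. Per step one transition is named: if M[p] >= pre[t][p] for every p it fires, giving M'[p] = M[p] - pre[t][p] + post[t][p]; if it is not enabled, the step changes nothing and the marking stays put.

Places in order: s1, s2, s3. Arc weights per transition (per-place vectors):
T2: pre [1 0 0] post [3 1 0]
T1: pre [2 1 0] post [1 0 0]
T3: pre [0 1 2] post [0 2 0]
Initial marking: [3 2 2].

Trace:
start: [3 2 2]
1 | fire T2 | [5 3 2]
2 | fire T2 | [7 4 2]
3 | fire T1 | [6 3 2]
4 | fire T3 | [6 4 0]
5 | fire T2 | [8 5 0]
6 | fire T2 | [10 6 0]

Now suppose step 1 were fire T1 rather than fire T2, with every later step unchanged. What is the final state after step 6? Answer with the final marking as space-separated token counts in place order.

7 4 0

(re-executing from step 1 with the substitution; state before step 1: [3 2 2])
1 | fire T1 | [2 1 2]
2 | fire T2 | [4 2 2]
3 | fire T1 | [3 1 2]
4 | fire T3 | [3 2 0]
5 | fire T2 | [5 3 0]
6 | fire T2 | [7 4 0]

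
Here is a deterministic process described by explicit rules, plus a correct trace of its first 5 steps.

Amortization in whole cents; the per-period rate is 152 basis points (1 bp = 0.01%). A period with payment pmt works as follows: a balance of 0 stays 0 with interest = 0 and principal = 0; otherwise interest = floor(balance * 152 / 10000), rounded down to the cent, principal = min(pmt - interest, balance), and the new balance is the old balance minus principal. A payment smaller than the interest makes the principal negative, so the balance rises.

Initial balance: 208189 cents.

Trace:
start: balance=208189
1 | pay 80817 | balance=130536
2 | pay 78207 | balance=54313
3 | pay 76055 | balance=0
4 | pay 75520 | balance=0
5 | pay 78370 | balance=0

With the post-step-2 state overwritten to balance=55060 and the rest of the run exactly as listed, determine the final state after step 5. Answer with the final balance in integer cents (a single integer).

0

state after step 2 := balance=55060
3 | pay 76055 | balance=0
4 | pay 75520 | balance=0
5 | pay 78370 | balance=0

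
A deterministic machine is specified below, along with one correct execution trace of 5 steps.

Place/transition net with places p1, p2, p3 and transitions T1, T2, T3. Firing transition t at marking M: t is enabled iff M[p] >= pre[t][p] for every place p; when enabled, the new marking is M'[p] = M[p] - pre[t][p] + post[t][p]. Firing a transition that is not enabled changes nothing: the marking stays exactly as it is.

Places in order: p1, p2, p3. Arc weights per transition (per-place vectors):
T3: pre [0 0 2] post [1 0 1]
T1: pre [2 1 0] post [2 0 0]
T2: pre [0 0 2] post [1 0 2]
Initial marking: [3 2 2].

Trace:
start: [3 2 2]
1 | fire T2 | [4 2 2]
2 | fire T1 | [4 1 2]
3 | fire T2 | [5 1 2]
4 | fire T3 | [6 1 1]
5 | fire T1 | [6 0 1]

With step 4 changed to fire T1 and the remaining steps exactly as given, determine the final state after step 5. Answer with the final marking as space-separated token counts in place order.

(re-executing from step 4 with the substitution; state before step 4: [5 1 2])
4 | fire T1 | [5 0 2]
5 | fire T1 | [5 0 2]

5 0 2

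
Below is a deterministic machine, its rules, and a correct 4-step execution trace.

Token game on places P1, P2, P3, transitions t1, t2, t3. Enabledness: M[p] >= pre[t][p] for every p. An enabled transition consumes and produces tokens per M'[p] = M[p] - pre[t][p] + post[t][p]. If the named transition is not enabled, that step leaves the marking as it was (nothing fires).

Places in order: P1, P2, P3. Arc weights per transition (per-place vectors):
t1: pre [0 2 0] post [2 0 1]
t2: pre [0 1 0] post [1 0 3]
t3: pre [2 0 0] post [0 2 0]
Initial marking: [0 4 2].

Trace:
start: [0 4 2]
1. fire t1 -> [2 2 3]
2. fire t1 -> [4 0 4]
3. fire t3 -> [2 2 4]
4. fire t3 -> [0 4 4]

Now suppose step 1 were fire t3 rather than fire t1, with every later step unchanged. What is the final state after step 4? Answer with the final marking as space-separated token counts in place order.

0 4 3

(re-executing from step 1 with the substitution; state before step 1: [0 4 2])
1. fire t3 -> [0 4 2]
2. fire t1 -> [2 2 3]
3. fire t3 -> [0 4 3]
4. fire t3 -> [0 4 3]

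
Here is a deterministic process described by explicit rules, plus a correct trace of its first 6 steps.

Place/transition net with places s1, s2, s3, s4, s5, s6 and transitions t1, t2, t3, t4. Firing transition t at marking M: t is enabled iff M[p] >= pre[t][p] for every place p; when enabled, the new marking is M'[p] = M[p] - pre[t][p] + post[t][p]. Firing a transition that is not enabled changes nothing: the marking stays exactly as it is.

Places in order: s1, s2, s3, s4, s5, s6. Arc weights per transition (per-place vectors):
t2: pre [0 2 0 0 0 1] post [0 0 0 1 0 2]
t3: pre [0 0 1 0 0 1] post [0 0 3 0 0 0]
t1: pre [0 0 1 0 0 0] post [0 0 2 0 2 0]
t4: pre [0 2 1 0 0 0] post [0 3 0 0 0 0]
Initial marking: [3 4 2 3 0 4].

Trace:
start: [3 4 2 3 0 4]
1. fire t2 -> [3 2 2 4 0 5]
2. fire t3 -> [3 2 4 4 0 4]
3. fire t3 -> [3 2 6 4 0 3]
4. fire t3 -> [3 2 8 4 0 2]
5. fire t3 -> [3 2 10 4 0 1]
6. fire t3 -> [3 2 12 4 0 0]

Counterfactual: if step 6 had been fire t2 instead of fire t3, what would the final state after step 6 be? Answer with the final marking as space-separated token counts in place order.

3 0 10 5 0 2

(re-executing from step 6 with the substitution; state before step 6: [3 2 10 4 0 1])
6. fire t2 -> [3 0 10 5 0 2]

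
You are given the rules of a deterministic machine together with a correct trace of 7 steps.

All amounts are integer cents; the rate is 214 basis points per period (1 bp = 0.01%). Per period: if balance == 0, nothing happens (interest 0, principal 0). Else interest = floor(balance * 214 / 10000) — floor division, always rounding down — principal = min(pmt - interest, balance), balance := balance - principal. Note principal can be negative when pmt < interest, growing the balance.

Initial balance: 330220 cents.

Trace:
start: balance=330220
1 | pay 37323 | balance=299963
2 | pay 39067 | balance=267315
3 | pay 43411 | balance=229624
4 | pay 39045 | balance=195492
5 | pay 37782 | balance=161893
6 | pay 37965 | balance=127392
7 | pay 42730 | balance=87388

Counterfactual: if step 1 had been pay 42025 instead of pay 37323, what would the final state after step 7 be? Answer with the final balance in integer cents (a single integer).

(re-executing from step 1 with the substitution; state before step 1: balance=330220)
1 | pay 42025 | balance=295261
2 | pay 39067 | balance=262512
3 | pay 43411 | balance=224718
4 | pay 39045 | balance=190481
5 | pay 37782 | balance=156775
6 | pay 37965 | balance=122164
7 | pay 42730 | balance=82048

82048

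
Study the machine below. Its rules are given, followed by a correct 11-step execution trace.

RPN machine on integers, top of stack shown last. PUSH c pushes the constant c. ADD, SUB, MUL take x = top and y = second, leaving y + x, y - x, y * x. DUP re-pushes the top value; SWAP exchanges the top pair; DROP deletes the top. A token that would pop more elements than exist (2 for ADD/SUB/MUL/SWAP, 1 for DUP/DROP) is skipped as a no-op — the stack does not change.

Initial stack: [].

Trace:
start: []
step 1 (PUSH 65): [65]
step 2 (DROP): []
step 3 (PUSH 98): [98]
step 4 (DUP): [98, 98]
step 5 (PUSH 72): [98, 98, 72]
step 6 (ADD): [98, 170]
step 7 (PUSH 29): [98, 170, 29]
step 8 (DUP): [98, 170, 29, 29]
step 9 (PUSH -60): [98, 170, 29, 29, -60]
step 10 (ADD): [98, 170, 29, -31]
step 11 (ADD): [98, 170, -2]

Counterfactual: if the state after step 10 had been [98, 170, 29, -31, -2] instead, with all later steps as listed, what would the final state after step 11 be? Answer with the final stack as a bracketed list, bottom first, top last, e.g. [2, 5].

state after step 10 := [98, 170, 29, -31, -2]
step 11 (ADD): [98, 170, 29, -33]

[98, 170, 29, -33]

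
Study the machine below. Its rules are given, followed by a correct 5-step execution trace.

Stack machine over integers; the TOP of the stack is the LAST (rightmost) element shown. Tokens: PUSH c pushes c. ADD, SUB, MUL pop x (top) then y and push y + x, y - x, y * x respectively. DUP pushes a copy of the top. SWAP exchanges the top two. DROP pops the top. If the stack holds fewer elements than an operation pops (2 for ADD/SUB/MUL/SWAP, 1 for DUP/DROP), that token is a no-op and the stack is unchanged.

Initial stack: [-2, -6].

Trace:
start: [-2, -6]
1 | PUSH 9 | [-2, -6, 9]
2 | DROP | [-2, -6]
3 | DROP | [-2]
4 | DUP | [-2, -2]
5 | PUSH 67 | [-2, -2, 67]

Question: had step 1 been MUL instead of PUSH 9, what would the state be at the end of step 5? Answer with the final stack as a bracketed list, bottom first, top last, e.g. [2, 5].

(re-executing from step 1 with the substitution; state before step 1: [-2, -6])
1 | MUL | [12]
2 | DROP | []
3 | DROP | []
4 | DUP | []
5 | PUSH 67 | [67]

[67]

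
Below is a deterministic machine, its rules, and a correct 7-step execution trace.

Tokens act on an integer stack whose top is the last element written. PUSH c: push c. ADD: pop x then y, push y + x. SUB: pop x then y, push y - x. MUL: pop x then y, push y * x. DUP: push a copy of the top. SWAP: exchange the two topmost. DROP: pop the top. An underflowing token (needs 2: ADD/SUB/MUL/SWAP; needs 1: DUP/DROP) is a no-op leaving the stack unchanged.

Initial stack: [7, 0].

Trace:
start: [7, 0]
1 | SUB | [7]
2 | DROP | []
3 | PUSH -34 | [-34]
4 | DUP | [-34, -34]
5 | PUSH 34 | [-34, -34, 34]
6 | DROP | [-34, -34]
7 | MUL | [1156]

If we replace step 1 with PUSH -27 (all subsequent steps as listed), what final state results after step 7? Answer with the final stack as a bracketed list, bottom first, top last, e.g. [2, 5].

[7, 0, 1156]

(re-executing from step 1 with the substitution; state before step 1: [7, 0])
1 | PUSH -27 | [7, 0, -27]
2 | DROP | [7, 0]
3 | PUSH -34 | [7, 0, -34]
4 | DUP | [7, 0, -34, -34]
5 | PUSH 34 | [7, 0, -34, -34, 34]
6 | DROP | [7, 0, -34, -34]
7 | MUL | [7, 0, 1156]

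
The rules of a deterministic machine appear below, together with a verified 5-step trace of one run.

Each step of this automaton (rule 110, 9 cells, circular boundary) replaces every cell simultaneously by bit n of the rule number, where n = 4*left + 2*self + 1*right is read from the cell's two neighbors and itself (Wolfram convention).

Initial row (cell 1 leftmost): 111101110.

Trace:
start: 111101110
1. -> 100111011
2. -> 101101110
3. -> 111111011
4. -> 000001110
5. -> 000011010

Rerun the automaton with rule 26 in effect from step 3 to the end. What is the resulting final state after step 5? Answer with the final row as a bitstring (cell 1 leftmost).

100100010

(re-executing steps 3..5 under rule 26; state before step 3: 101101110)
3. -> 001001000
4. -> 010110100
5. -> 100100010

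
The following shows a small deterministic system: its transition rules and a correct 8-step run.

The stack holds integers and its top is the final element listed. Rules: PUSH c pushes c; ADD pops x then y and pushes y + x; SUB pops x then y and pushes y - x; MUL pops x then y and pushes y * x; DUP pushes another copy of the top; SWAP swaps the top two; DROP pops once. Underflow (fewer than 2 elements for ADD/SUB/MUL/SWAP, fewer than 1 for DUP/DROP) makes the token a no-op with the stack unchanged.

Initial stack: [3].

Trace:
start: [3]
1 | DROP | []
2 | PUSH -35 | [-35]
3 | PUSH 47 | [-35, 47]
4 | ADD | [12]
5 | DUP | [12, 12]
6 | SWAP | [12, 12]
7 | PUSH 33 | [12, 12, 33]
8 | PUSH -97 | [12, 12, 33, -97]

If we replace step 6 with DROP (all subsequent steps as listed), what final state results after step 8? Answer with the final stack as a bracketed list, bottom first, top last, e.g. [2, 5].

(re-executing from step 6 with the substitution; state before step 6: [12, 12])
6 | DROP | [12]
7 | PUSH 33 | [12, 33]
8 | PUSH -97 | [12, 33, -97]

[12, 33, -97]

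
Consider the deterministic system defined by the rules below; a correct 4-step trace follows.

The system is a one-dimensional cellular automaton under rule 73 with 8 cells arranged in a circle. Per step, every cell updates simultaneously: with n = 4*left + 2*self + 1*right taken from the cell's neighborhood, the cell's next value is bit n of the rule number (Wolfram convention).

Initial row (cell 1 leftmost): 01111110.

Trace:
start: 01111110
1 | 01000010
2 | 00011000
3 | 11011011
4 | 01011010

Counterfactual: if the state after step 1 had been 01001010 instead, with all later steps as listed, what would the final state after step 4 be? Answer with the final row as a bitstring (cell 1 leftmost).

00000000

state after step 1 := 01001010
2 | 00000000
3 | 11111111
4 | 00000000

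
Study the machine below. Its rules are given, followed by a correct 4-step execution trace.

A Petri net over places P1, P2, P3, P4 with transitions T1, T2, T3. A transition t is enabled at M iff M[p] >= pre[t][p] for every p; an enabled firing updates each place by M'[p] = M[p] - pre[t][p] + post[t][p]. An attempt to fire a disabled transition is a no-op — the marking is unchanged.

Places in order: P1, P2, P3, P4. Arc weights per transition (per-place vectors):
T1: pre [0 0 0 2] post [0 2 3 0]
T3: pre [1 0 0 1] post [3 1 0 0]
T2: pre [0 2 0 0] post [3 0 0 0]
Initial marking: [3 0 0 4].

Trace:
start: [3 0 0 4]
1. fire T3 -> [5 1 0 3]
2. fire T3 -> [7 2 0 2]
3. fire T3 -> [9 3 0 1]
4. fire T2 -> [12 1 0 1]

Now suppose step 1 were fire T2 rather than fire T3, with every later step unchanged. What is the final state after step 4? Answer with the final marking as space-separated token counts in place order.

(re-executing from step 1 with the substitution; state before step 1: [3 0 0 4])
1. fire T2 -> [3 0 0 4]
2. fire T3 -> [5 1 0 3]
3. fire T3 -> [7 2 0 2]
4. fire T2 -> [10 0 0 2]

10 0 0 2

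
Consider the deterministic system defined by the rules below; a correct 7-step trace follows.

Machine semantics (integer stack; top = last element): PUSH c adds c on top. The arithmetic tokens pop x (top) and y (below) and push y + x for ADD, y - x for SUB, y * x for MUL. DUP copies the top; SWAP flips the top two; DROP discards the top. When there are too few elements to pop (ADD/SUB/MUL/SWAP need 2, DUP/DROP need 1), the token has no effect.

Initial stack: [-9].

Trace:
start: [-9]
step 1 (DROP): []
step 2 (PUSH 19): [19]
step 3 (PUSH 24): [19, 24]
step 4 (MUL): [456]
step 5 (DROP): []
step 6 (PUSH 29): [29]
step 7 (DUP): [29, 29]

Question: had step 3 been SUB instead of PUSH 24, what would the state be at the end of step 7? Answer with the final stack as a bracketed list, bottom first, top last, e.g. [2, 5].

[29, 29]

(re-executing from step 3 with the substitution; state before step 3: [19])
step 3 (SUB): [19]
step 4 (MUL): [19]
step 5 (DROP): []
step 6 (PUSH 29): [29]
step 7 (DUP): [29, 29]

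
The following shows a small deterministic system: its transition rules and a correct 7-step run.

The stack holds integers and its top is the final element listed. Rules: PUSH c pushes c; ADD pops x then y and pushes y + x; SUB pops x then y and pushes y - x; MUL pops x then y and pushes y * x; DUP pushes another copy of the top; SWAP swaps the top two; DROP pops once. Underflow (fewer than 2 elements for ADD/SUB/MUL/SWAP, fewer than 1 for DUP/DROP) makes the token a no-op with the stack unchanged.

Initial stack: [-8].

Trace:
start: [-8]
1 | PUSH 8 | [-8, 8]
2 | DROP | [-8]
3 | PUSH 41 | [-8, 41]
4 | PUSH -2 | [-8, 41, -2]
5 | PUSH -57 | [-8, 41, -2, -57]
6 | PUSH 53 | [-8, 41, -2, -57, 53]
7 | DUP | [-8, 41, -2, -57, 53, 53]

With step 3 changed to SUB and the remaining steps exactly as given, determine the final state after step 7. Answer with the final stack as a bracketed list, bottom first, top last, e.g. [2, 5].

[-8, -2, -57, 53, 53]

(re-executing from step 3 with the substitution; state before step 3: [-8])
3 | SUB | [-8]
4 | PUSH -2 | [-8, -2]
5 | PUSH -57 | [-8, -2, -57]
6 | PUSH 53 | [-8, -2, -57, 53]
7 | DUP | [-8, -2, -57, 53, 53]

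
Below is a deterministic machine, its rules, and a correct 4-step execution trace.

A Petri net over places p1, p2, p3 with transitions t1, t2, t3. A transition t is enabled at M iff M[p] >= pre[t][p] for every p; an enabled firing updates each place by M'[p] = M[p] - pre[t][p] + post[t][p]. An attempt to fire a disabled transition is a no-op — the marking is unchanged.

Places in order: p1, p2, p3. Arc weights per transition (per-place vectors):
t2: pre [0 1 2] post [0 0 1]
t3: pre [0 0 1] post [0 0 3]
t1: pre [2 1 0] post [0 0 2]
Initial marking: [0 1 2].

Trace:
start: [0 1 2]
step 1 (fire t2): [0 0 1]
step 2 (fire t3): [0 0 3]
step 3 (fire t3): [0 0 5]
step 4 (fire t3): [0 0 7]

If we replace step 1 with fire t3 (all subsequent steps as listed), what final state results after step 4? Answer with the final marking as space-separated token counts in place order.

(re-executing from step 1 with the substitution; state before step 1: [0 1 2])
step 1 (fire t3): [0 1 4]
step 2 (fire t3): [0 1 6]
step 3 (fire t3): [0 1 8]
step 4 (fire t3): [0 1 10]

0 1 10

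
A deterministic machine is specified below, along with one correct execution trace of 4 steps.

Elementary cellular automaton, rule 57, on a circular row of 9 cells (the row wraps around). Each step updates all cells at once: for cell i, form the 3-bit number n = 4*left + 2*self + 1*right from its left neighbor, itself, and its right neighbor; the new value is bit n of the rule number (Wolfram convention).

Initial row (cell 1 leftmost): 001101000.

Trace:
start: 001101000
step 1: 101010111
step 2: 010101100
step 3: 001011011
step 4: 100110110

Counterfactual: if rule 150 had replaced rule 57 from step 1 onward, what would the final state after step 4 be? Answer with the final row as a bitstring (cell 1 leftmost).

111101101

(re-executing steps 1..4 under rule 150; state before step 1: 001101000)
step 1: 010001100
step 2: 111010010
step 3: 010011110
step 4: 111101101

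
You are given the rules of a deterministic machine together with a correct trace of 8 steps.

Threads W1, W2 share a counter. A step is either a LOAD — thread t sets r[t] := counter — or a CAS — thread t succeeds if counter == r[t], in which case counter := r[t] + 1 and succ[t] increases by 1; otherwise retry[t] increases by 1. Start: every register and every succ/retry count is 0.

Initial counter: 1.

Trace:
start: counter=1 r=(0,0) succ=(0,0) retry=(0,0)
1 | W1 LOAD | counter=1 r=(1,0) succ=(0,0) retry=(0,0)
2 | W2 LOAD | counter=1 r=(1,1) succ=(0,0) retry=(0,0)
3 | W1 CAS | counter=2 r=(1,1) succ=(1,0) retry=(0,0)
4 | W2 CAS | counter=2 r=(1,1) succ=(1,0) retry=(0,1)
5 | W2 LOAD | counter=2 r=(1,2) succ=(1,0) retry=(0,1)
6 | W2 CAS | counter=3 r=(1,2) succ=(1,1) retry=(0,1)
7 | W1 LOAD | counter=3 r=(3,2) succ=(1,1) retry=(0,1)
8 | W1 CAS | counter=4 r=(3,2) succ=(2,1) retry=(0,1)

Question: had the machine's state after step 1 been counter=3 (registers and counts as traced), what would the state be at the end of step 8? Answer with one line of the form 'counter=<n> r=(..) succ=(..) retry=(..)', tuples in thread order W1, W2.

counter=6 r=(5,4) succ=(1,2) retry=(1,0)

state after step 1 := counter=3 r=(1,0) succ=(0,0) retry=(0,0)
2 | W2 LOAD | counter=3 r=(1,3) succ=(0,0) retry=(0,0)
3 | W1 CAS | counter=3 r=(1,3) succ=(0,0) retry=(1,0)
4 | W2 CAS | counter=4 r=(1,3) succ=(0,1) retry=(1,0)
5 | W2 LOAD | counter=4 r=(1,4) succ=(0,1) retry=(1,0)
6 | W2 CAS | counter=5 r=(1,4) succ=(0,2) retry=(1,0)
7 | W1 LOAD | counter=5 r=(5,4) succ=(0,2) retry=(1,0)
8 | W1 CAS | counter=6 r=(5,4) succ=(1,2) retry=(1,0)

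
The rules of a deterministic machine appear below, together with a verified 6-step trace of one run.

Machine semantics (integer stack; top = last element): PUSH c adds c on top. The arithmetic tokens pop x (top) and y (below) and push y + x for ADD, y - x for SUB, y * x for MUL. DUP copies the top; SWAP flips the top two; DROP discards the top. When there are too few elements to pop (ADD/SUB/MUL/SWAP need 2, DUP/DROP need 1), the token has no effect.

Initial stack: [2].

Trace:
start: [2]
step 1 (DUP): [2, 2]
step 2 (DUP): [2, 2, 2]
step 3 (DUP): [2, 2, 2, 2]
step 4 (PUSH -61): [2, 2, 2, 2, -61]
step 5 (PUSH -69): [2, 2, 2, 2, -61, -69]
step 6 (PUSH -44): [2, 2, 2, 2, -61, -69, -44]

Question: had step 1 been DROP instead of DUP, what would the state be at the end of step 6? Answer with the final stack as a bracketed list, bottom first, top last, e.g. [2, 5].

(re-executing from step 1 with the substitution; state before step 1: [2])
step 1 (DROP): []
step 2 (DUP): []
step 3 (DUP): []
step 4 (PUSH -61): [-61]
step 5 (PUSH -69): [-61, -69]
step 6 (PUSH -44): [-61, -69, -44]

[-61, -69, -44]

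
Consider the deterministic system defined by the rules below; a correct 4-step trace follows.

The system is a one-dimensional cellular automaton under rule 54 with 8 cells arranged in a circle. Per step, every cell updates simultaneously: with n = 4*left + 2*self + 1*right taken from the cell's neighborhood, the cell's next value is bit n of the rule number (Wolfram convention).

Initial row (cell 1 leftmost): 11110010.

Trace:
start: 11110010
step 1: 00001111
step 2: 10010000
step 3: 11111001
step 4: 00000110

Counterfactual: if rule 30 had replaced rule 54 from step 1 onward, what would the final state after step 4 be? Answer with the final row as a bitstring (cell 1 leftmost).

01110101

(re-executing steps 1..4 under rule 30; state before step 1: 11110010)
step 1: 10001110
step 2: 11011000
step 3: 10010101
step 4: 01110101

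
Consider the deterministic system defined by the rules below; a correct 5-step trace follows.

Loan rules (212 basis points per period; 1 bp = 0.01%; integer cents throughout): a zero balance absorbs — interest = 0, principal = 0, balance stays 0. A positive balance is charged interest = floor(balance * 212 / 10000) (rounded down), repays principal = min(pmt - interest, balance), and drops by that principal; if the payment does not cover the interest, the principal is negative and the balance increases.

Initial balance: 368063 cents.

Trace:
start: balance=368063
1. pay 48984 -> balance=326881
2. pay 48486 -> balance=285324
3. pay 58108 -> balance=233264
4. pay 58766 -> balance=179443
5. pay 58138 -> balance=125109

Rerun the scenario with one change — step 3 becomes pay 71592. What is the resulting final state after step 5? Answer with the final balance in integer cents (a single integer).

(re-executing from step 3 with the substitution; state before step 3: balance=285324)
3. pay 71592 -> balance=219780
4. pay 58766 -> balance=165673
5. pay 58138 -> balance=111047

111047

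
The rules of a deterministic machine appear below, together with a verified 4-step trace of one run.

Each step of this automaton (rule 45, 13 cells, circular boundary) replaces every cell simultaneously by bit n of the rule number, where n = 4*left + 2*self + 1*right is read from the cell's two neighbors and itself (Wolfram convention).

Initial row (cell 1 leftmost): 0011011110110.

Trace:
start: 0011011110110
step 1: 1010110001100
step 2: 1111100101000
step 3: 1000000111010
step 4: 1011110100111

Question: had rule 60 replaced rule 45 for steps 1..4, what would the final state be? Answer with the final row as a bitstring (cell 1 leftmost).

(re-executing steps 1..4 under rule 60; state before step 1: 0011011110110)
step 1: 0010110001101
step 2: 1011101001011
step 3: 0110011101110
step 4: 0101010011001

0101010011001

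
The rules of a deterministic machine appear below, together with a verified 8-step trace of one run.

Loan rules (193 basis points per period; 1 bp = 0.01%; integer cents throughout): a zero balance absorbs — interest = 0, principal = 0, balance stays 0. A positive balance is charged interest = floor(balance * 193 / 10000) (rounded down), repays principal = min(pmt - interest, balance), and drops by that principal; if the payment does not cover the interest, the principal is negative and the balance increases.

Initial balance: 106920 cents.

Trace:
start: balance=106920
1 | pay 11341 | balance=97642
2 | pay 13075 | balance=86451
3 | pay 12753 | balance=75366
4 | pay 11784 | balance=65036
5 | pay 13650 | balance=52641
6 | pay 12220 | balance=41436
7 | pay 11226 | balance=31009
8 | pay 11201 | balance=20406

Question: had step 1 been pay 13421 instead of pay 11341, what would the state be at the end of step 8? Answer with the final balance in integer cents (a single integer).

18028

(re-executing from step 1 with the substitution; state before step 1: balance=106920)
1 | pay 13421 | balance=95562
2 | pay 13075 | balance=84331
3 | pay 12753 | balance=73205
4 | pay 11784 | balance=62833
5 | pay 13650 | balance=50395
6 | pay 12220 | balance=39147
7 | pay 11226 | balance=28676
8 | pay 11201 | balance=18028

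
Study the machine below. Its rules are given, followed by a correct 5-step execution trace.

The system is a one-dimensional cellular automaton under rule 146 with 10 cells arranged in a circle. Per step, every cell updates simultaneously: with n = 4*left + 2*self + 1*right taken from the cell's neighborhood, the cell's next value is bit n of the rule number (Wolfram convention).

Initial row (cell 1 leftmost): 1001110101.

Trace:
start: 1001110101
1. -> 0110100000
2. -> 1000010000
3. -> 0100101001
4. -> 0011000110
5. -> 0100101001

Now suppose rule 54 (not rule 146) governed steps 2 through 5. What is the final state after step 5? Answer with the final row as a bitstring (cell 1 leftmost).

0011100001

(re-executing steps 2..5 under rule 54; state before step 2: 0110100000)
2. -> 1001110000
3. -> 1110001001
4. -> 0001011110
5. -> 0011100001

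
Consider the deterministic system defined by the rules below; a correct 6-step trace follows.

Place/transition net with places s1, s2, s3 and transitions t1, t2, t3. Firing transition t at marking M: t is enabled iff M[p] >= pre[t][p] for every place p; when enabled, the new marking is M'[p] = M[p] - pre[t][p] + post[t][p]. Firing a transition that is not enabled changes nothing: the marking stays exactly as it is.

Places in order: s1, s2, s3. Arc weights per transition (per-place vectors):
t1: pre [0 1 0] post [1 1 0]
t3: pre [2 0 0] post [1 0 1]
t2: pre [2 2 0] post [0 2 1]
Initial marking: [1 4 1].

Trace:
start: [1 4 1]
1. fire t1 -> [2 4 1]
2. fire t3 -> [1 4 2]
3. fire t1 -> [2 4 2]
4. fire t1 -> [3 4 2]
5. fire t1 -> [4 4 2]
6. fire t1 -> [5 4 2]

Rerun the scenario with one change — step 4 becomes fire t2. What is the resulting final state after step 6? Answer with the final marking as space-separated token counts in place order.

2 4 3

(re-executing from step 4 with the substitution; state before step 4: [2 4 2])
4. fire t2 -> [0 4 3]
5. fire t1 -> [1 4 3]
6. fire t1 -> [2 4 3]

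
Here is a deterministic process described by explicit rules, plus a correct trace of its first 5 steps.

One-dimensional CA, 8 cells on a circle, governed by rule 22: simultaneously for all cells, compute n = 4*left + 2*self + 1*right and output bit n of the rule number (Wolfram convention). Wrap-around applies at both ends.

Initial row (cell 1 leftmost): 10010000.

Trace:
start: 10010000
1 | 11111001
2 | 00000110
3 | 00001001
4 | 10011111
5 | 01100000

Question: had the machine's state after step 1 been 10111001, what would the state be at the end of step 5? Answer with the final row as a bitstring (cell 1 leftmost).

01100000

state after step 1 := 10111001
2 | 00000110
3 | 00001001
4 | 10011111
5 | 01100000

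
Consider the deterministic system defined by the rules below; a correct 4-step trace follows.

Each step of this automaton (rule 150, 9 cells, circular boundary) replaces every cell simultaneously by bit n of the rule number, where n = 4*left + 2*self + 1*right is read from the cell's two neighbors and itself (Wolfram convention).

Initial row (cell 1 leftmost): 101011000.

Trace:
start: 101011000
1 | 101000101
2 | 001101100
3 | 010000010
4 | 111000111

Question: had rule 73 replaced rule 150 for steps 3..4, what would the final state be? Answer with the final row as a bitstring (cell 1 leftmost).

(re-executing steps 3..4 under rule 73; state before step 3: 001101100)
3 | 101101101
4 | 101101101

101101101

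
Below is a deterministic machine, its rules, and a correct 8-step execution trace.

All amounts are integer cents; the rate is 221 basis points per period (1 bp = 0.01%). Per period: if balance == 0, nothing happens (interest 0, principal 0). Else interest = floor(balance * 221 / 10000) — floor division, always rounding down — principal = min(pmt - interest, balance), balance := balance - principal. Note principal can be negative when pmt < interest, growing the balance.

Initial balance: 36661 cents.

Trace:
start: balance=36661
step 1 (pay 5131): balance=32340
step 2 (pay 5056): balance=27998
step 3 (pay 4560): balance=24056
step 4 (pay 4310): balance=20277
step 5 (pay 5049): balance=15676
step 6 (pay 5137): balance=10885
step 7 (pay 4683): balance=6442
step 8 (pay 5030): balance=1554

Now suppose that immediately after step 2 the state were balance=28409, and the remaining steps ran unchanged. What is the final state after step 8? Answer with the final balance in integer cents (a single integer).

2022

state after step 2 := balance=28409
step 3 (pay 4560): balance=24476
step 4 (pay 4310): balance=20706
step 5 (pay 5049): balance=16114
step 6 (pay 5137): balance=11333
step 7 (pay 4683): balance=6900
step 8 (pay 5030): balance=2022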